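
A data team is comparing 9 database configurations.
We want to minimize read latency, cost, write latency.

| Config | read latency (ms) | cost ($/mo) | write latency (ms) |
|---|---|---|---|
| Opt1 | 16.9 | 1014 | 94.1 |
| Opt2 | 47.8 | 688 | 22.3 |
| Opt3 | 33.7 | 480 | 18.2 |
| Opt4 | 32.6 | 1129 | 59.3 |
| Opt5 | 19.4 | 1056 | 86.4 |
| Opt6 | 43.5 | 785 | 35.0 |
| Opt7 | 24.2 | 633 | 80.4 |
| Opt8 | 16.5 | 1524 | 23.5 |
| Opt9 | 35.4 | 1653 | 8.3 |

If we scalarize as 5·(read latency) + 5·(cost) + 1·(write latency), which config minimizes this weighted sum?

Opt3

Opt1: 5·16.9 + 5·1014 + 1·94.1 = 5248.6
Opt2: 5·47.8 + 5·688 + 1·22.3 = 3701.3
Opt3: 5·33.7 + 5·480 + 1·18.2 = 2586.7
Opt4: 5·32.6 + 5·1129 + 1·59.3 = 5867.3
Opt5: 5·19.4 + 5·1056 + 1·86.4 = 5463.4
Opt6: 5·43.5 + 5·785 + 1·35.0 = 4177.5
Opt7: 5·24.2 + 5·633 + 1·80.4 = 3366.4
Opt8: 5·16.5 + 5·1524 + 1·23.5 = 7726.0
Opt9: 5·35.4 + 5·1653 + 1·8.3 = 8450.3
Lowest: Opt3 at 2586.7.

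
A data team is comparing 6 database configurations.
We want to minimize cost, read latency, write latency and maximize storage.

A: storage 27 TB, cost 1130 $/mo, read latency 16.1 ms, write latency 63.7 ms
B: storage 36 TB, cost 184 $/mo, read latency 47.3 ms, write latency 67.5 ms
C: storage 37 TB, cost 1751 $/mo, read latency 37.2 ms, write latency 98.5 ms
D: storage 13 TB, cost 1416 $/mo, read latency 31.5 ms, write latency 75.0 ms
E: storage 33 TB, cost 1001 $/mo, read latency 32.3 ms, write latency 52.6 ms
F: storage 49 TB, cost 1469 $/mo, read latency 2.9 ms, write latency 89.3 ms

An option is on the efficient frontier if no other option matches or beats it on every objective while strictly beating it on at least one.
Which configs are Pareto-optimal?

A, B, E, F

A: not dominated.
B: not dominated (best cost).
C: dominated by F (storage 49≥37, cost 1469≤1751, read latency 2.9≤37.2, write latency 89.3≤98.5).
D: dominated by A (storage 27≥13, cost 1130≤1416, read latency 16.1≤31.5, write latency 63.7≤75.0).
E: not dominated (best write latency).
F: not dominated (best storage).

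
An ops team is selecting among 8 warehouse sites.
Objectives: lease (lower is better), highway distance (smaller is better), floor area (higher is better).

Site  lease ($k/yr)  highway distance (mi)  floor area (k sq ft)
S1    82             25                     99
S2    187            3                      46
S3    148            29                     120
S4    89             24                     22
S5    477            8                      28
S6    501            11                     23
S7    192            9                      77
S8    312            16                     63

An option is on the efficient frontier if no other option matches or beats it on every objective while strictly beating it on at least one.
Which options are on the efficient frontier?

S1, S2, S3, S4, S7

S1: not dominated (best lease).
S2: not dominated (best highway distance).
S3: not dominated (best floor area).
S4: not dominated.
S5: dominated by S2 (lease 187≤477, highway distance 3≤8, floor area 46≥28).
S6: dominated by S2 (lease 187≤501, highway distance 3≤11, floor area 46≥23).
S7: not dominated.
S8: dominated by S7 (lease 192≤312, highway distance 9≤16, floor area 77≥63).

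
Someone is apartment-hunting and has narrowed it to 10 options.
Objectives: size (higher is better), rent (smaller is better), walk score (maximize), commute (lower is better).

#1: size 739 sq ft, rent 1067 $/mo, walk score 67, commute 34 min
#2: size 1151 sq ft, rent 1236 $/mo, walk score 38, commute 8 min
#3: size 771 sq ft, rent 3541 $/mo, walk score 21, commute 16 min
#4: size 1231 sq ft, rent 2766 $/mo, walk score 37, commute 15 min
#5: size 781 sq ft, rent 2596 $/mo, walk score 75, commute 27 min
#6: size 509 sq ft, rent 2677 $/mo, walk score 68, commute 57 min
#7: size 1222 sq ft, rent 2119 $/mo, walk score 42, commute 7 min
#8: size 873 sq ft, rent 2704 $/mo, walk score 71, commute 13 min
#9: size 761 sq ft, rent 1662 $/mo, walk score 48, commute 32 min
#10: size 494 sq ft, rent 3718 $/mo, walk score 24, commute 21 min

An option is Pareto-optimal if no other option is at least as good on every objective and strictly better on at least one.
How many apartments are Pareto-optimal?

7

#1: not dominated (best rent).
#2: not dominated.
#3: dominated by #2 (size 1151≥771, rent 1236≤3541, walk score 38≥21, commute 8≤16).
#4: not dominated (best size).
#5: not dominated (best walk score).
#6: dominated by #5 (size 781≥509, rent 2596≤2677, walk score 75≥68, commute 27≤57).
#7: not dominated (best commute).
#8: not dominated.
#9: not dominated.
#10: dominated by #2 (size 1151≥494, rent 1236≤3718, walk score 38≥24, commute 8≤21).
Pareto-optimal: #1, #2, #4, #5, #7, #8, #9 → 7.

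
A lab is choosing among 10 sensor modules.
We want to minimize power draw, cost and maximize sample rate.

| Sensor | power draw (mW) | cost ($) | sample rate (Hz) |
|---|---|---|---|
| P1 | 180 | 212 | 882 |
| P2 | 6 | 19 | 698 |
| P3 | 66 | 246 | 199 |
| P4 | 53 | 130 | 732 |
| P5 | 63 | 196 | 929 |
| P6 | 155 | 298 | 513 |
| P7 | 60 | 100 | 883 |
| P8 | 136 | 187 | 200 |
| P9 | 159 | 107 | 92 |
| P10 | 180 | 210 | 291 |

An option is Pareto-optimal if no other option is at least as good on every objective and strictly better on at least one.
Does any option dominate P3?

Yes

P2 vs P3: power draw 6≤66, cost 19≤246, sample rate 698≥199 — P2 is at least as good on every objective and strictly better on at least one, so P2 dominates P3.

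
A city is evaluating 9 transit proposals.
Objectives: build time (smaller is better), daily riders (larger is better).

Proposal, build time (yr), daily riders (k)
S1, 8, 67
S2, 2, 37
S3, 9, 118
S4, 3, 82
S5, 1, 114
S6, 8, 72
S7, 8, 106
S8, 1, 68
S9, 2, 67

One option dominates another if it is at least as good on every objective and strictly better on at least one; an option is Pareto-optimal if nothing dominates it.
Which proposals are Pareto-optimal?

S3, S5

S1: dominated by S4 (build time 3≤8, daily riders 82≥67).
S2: dominated by S5 (build time 1≤2, daily riders 114≥37).
S3: not dominated (best daily riders).
S4: dominated by S5 (build time 1≤3, daily riders 114≥82).
S5: not dominated.
S6: dominated by S4 (build time 3≤8, daily riders 82≥72).
S7: dominated by S5 (build time 1≤8, daily riders 114≥106).
S8: dominated by S5 (build time 1≤1, daily riders 114≥68).
S9: dominated by S5 (build time 1≤2, daily riders 114≥67).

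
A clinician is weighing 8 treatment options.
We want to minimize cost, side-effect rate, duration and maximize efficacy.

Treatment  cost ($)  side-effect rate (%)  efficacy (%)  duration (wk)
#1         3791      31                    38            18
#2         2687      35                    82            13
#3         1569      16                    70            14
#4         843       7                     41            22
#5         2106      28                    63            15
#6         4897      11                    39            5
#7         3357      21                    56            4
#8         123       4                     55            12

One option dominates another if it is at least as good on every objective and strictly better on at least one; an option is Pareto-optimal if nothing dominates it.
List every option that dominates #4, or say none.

#8: cost 123≤843, side-effect rate 4≤7, efficacy 55≥41, duration 12≤22 — dominates #4.
Others (#1, #2, #3, #5, #6, #7) are each worse than #4 on at least one objective.

#8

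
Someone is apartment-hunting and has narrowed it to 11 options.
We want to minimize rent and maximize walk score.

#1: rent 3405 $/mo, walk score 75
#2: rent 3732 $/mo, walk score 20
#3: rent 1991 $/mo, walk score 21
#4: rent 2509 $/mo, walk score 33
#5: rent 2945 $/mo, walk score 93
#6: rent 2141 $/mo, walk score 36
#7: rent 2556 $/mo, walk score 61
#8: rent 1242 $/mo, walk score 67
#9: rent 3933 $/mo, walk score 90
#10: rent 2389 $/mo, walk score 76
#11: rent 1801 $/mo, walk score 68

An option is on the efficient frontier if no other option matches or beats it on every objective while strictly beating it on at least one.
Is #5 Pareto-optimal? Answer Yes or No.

#1: worse on rent (3405 vs 2945).
#2: worse on rent (3732 vs 2945).
#3: worse on walk score (21 vs 93).
#4: worse on walk score (33 vs 93).
#6: worse on walk score (36 vs 93).
#7: worse on walk score (61 vs 93).
#8: worse on walk score (67 vs 93).
#9: worse on rent (3933 vs 2945).
#10: worse on walk score (76 vs 93).
#11: worse on walk score (68 vs 93).
No option is at least as good as #5 on every objective and strictly better on one.

Yes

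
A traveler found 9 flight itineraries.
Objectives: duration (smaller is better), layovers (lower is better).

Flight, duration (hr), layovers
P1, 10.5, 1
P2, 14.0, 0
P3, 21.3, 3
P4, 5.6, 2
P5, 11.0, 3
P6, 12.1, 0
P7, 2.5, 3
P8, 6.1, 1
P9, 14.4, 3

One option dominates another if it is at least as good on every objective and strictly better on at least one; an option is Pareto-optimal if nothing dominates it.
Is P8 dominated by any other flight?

No

P1: worse on duration (10.5 vs 6.1).
P2: worse on duration (14.0 vs 6.1).
P3: worse on duration (21.3 vs 6.1).
P4: worse on layovers (2 vs 1).
P5: worse on duration (11.0 vs 6.1).
P6: worse on duration (12.1 vs 6.1).
P7: worse on layovers (3 vs 1).
P9: worse on duration (14.4 vs 6.1).
No option is at least as good as P8 on every objective and strictly better on one.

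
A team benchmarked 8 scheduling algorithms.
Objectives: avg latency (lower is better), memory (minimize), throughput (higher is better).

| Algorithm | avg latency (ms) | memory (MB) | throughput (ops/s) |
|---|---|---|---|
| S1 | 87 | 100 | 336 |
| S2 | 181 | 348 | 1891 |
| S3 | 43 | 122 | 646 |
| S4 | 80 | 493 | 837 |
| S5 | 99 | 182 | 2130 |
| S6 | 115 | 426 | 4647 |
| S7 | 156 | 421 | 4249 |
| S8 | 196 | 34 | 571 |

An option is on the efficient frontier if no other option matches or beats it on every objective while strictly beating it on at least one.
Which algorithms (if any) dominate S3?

none

S1: worse on avg latency (87 vs 43).
S2: worse on avg latency (181 vs 43).
S4: worse on avg latency (80 vs 43).
S5: worse on avg latency (99 vs 43).
S6: worse on avg latency (115 vs 43).
S7: worse on avg latency (156 vs 43).
S8: worse on avg latency (196 vs 43).
No option dominates S3.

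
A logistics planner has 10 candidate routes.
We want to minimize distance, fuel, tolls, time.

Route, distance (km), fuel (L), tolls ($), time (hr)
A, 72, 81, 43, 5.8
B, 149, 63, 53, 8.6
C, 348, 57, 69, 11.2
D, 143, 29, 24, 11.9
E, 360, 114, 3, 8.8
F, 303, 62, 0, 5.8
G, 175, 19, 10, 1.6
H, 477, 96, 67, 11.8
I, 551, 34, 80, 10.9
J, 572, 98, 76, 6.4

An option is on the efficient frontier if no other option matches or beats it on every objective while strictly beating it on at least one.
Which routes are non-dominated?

A: not dominated (best distance).
B: not dominated.
C: dominated by G (distance 175≤348, fuel 19≤57, tolls 10≤69, time 1.6≤11.2).
D: not dominated.
E: dominated by F (distance 303≤360, fuel 62≤114, tolls 0≤3, time 5.8≤8.8).
F: not dominated (best tolls).
G: not dominated (best fuel).
H: dominated by A (distance 72≤477, fuel 81≤96, tolls 43≤67, time 5.8≤11.8).
I: dominated by G (distance 175≤551, fuel 19≤34, tolls 10≤80, time 1.6≤10.9).
J: dominated by A (distance 72≤572, fuel 81≤98, tolls 43≤76, time 5.8≤6.4).

A, B, D, F, G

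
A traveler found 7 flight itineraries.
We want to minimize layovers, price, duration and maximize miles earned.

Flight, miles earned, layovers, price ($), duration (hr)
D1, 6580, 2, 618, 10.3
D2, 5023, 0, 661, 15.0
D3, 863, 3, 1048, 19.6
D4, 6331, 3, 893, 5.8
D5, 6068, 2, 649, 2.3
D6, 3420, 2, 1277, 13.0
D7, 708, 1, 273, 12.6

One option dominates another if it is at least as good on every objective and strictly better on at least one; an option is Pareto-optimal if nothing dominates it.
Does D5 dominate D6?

D5 vs D6: miles earned 6068≥3420, layovers 2≤2, price 649≤1277, duration 2.3≤13.0 — D5 is at least as good on every objective with at least one strict improvement.

Yes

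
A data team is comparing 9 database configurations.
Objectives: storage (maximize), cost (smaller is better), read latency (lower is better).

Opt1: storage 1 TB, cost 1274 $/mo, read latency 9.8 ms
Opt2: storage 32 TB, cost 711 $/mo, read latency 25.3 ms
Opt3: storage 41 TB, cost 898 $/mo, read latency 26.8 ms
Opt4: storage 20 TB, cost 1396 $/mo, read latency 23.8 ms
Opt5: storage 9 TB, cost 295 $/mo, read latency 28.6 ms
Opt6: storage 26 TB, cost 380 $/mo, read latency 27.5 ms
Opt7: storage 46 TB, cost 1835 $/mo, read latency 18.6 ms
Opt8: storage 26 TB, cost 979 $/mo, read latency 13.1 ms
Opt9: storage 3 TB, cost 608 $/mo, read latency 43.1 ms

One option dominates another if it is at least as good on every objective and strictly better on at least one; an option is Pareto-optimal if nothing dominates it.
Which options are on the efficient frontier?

Opt1: not dominated (best read latency).
Opt2: not dominated.
Opt3: not dominated.
Opt4: dominated by Opt8 (storage 26≥20, cost 979≤1396, read latency 13.1≤23.8).
Opt5: not dominated (best cost).
Opt6: not dominated.
Opt7: not dominated (best storage).
Opt8: not dominated.
Opt9: dominated by Opt5 (storage 9≥3, cost 295≤608, read latency 28.6≤43.1).

Opt1, Opt2, Opt3, Opt5, Opt6, Opt7, Opt8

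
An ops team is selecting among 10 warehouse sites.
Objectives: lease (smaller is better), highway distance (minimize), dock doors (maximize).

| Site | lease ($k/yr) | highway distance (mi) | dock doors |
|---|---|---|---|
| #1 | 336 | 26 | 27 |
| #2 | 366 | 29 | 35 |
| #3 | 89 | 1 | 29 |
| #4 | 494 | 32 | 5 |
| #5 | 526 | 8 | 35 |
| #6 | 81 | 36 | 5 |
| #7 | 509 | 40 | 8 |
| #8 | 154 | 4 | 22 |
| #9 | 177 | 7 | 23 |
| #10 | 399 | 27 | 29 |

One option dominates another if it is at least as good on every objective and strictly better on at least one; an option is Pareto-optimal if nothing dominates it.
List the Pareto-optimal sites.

#2, #3, #5, #6

#1: dominated by #3 (lease 89≤336, highway distance 1≤26, dock doors 29≥27).
#2: not dominated.
#3: not dominated (best highway distance).
#4: dominated by #1 (lease 336≤494, highway distance 26≤32, dock doors 27≥5).
#5: not dominated.
#6: not dominated (best lease).
#7: dominated by #1 (lease 336≤509, highway distance 26≤40, dock doors 27≥8).
#8: dominated by #3 (lease 89≤154, highway distance 1≤4, dock doors 29≥22).
#9: dominated by #3 (lease 89≤177, highway distance 1≤7, dock doors 29≥23).
#10: dominated by #3 (lease 89≤399, highway distance 1≤27, dock doors 29≥29).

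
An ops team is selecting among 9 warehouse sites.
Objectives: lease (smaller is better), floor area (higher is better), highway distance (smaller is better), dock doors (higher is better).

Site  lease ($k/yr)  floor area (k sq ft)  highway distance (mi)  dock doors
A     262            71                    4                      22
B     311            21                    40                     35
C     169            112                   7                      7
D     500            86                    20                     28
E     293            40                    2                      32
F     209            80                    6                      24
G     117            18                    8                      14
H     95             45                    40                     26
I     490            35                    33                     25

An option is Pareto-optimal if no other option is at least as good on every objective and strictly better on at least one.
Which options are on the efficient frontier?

A: not dominated.
B: not dominated (best dock doors).
C: not dominated (best floor area).
D: not dominated.
E: not dominated (best highway distance).
F: not dominated.
G: not dominated.
H: not dominated (best lease).
I: dominated by E (lease 293≤490, floor area 40≥35, highway distance 2≤33, dock doors 32≥25).

A, B, C, D, E, F, G, H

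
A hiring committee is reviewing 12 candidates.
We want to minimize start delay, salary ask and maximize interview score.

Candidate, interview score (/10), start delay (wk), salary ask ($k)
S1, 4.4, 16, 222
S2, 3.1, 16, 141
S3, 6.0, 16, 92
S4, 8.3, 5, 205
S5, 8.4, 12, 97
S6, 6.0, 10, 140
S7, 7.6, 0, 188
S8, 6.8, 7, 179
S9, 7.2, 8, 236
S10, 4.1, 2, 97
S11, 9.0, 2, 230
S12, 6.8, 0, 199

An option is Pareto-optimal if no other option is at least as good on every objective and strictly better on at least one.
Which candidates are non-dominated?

S3, S4, S5, S6, S7, S8, S10, S11

S1: dominated by S3 (interview score 6.0≥4.4, start delay 16≤16, salary ask 92≤222).
S2: dominated by S3 (interview score 6.0≥3.1, start delay 16≤16, salary ask 92≤141).
S3: not dominated (best salary ask).
S4: not dominated.
S5: not dominated.
S6: not dominated.
S7: not dominated.
S8: not dominated.
S9: dominated by S4 (interview score 8.3≥7.2, start delay 5≤8, salary ask 205≤236).
S10: not dominated.
S11: not dominated (best interview score).
S12: dominated by S7 (interview score 7.6≥6.8, start delay 0≤0, salary ask 188≤199).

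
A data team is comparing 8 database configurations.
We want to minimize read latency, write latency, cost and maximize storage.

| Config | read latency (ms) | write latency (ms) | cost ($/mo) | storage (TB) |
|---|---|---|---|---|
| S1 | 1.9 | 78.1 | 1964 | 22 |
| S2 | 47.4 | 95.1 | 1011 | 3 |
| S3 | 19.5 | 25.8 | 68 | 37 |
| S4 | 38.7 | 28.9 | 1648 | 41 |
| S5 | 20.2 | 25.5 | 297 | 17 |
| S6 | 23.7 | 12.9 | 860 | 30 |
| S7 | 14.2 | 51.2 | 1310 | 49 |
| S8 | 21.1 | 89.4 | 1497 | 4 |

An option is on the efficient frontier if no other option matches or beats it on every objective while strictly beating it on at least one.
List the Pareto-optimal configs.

S1: not dominated (best read latency).
S2: dominated by S3 (read latency 19.5≤47.4, write latency 25.8≤95.1, cost 68≤1011, storage 37≥3).
S3: not dominated (best cost).
S4: not dominated.
S5: not dominated.
S6: not dominated (best write latency).
S7: not dominated (best storage).
S8: dominated by S3 (read latency 19.5≤21.1, write latency 25.8≤89.4, cost 68≤1497, storage 37≥4).

S1, S3, S4, S5, S6, S7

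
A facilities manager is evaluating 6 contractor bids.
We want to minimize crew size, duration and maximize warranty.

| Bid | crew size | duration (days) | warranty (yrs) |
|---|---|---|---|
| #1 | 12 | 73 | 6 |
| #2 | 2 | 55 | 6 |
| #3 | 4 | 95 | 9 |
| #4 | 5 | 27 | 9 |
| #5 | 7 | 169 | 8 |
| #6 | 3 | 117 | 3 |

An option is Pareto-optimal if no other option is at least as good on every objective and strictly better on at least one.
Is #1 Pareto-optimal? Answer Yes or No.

#2 vs #1: crew size 2≤12, duration 55≤73, warranty 6≥6 — #2 is at least as good on every objective and strictly better on at least one, so #2 dominates #1.

No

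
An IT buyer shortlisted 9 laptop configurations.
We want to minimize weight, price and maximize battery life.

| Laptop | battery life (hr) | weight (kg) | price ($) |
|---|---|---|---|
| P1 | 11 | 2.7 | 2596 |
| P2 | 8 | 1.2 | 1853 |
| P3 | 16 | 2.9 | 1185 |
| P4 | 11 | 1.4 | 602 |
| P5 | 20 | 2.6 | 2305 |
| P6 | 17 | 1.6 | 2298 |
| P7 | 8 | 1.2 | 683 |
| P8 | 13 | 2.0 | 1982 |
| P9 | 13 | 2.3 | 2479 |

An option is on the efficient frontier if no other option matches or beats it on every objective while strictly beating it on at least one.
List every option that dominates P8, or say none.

none

P1: worse on battery life (11 vs 13).
P2: worse on battery life (8 vs 13).
P3: worse on weight (2.9 vs 2.0).
P4: worse on battery life (11 vs 13).
P5: worse on weight (2.6 vs 2.0).
P6: worse on price (2298 vs 1982).
P7: worse on battery life (8 vs 13).
P9: worse on weight (2.3 vs 2.0).
No option dominates P8.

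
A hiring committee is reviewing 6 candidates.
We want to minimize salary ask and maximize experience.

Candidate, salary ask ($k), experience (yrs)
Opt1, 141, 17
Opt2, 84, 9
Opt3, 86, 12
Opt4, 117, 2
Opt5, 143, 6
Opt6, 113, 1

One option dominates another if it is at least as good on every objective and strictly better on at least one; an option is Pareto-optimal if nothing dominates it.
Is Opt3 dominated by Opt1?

Opt1 vs Opt3: Opt1 is worse on salary ask (141 vs 86), so it does not dominate Opt3.

No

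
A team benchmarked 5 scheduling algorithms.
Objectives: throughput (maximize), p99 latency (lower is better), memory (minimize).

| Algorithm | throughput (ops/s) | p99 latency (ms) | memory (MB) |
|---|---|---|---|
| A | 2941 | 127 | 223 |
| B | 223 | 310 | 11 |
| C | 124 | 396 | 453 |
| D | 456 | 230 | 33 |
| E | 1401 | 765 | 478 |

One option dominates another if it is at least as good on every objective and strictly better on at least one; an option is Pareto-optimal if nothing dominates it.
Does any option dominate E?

A vs E: throughput 2941≥1401, p99 latency 127≤765, memory 223≤478 — A is at least as good on every objective and strictly better on at least one, so A dominates E.

Yes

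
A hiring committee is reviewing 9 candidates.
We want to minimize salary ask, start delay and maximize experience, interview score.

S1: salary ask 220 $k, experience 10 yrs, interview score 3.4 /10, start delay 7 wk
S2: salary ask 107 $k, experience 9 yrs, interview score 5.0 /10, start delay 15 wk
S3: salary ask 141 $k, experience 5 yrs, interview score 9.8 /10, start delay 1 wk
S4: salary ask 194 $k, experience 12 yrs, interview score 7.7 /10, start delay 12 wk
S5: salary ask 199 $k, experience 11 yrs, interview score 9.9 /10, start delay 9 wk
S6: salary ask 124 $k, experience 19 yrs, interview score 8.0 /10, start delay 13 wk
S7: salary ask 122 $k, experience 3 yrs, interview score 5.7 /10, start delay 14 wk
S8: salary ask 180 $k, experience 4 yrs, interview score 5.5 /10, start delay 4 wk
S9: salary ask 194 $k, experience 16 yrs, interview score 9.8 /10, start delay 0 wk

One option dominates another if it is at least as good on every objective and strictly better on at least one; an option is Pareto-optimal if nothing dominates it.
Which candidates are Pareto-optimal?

S2, S3, S5, S6, S7, S9

S1: dominated by S9 (salary ask 194≤220, experience 16≥10, interview score 9.8≥3.4, start delay 0≤7).
S2: not dominated (best salary ask).
S3: not dominated.
S4: dominated by S9 (salary ask 194≤194, experience 16≥12, interview score 9.8≥7.7, start delay 0≤12).
S5: not dominated (best interview score).
S6: not dominated (best experience).
S7: not dominated.
S8: dominated by S3 (salary ask 141≤180, experience 5≥4, interview score 9.8≥5.5, start delay 1≤4).
S9: not dominated (best start delay).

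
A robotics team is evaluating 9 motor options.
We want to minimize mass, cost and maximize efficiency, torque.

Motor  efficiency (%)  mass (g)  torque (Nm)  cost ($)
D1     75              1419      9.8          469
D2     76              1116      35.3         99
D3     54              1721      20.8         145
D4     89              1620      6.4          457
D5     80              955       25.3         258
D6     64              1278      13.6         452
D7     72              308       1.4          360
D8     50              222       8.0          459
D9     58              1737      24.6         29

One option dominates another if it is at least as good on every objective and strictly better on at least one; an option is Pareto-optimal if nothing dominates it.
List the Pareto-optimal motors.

D2, D4, D5, D7, D8, D9

D1: dominated by D2 (efficiency 76≥75, mass 1116≤1419, torque 35.3≥9.8, cost 99≤469).
D2: not dominated (best torque).
D3: dominated by D2 (efficiency 76≥54, mass 1116≤1721, torque 35.3≥20.8, cost 99≤145).
D4: not dominated (best efficiency).
D5: not dominated.
D6: dominated by D2 (efficiency 76≥64, mass 1116≤1278, torque 35.3≥13.6, cost 99≤452).
D7: not dominated.
D8: not dominated (best mass).
D9: not dominated (best cost).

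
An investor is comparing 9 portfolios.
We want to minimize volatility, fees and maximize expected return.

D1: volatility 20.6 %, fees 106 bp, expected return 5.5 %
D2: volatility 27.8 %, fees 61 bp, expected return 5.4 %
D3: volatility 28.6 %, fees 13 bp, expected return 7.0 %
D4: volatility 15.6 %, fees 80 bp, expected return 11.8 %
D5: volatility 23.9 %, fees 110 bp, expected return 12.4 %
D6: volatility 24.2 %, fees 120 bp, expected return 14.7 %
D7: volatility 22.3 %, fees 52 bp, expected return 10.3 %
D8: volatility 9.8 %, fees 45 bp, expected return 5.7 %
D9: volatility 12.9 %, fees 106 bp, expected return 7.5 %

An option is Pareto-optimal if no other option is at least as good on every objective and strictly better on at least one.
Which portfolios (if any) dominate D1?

D4: volatility 15.6≤20.6, fees 80≤106, expected return 11.8≥5.5 — dominates D1.
D8: volatility 9.8≤20.6, fees 45≤106, expected return 5.7≥5.5 — dominates D1.
D9: volatility 12.9≤20.6, fees 106≤106, expected return 7.5≥5.5 — dominates D1.
Others (D2, D3, D5, D6, D7) are each worse than D1 on at least one objective.

D4, D8, D9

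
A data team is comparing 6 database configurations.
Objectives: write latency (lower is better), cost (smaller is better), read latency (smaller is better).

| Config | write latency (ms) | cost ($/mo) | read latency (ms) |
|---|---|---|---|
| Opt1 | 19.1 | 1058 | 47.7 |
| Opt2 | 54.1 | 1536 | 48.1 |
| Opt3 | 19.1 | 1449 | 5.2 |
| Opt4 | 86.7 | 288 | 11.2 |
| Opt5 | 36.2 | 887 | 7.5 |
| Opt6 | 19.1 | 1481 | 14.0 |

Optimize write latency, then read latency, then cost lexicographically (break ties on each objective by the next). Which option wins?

First minimize write latency: best is 19.1, kept {Opt1, Opt3, Opt6}.
Then minimize read latency: best is 5.2, kept {Opt3}.

Opt3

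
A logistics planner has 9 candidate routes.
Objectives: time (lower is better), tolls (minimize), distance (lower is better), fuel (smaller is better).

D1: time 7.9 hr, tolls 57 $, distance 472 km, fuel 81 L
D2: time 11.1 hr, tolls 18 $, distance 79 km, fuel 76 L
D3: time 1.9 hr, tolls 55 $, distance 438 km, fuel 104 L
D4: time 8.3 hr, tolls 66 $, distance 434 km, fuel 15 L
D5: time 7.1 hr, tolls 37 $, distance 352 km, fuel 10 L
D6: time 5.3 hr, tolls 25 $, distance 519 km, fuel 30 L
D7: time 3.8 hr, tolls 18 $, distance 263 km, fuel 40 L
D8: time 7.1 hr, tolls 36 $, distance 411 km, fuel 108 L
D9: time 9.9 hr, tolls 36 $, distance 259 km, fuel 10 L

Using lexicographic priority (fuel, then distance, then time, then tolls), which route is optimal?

D9

First minimize fuel: best is 10, kept {D5, D9}.
Then minimize distance: best is 259, kept {D9}.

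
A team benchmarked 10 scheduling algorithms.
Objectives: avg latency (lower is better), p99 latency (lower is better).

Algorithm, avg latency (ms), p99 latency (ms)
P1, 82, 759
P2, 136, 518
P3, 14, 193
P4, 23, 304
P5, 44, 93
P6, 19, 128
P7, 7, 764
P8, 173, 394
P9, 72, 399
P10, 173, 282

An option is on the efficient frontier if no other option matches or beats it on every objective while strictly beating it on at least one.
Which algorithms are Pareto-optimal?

P3, P5, P6, P7

P1: dominated by P3 (avg latency 14≤82, p99 latency 193≤759).
P2: dominated by P3 (avg latency 14≤136, p99 latency 193≤518).
P3: not dominated.
P4: dominated by P3 (avg latency 14≤23, p99 latency 193≤304).
P5: not dominated (best p99 latency).
P6: not dominated.
P7: not dominated (best avg latency).
P8: dominated by P3 (avg latency 14≤173, p99 latency 193≤394).
P9: dominated by P3 (avg latency 14≤72, p99 latency 193≤399).
P10: dominated by P3 (avg latency 14≤173, p99 latency 193≤282).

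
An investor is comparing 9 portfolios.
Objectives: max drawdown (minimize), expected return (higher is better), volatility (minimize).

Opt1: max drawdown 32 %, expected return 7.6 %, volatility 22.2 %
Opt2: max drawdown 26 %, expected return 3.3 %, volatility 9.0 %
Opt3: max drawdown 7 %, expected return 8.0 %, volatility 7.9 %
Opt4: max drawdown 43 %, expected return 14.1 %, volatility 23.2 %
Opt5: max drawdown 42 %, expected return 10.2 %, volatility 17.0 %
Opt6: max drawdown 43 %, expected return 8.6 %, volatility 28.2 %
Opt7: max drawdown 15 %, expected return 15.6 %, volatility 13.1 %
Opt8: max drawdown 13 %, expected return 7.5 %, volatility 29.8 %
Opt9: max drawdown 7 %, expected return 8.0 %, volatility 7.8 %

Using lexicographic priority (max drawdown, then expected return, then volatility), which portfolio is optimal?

First minimize max drawdown: best is 7, kept {Opt3, Opt9}.
Then maximize expected return: best is 8.0, kept {Opt3, Opt9}.
Then minimize volatility: best is 7.8, kept {Opt9}.

Opt9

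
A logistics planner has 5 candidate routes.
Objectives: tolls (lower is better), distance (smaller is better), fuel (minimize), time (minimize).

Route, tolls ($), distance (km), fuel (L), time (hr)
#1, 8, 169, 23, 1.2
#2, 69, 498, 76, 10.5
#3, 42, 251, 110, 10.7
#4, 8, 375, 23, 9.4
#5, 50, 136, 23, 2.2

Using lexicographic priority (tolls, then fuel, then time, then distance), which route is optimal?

#1

First minimize tolls: best is 8, kept {#1, #4}.
Then minimize fuel: best is 23, kept {#1, #4}.
Then minimize time: best is 1.2, kept {#1}.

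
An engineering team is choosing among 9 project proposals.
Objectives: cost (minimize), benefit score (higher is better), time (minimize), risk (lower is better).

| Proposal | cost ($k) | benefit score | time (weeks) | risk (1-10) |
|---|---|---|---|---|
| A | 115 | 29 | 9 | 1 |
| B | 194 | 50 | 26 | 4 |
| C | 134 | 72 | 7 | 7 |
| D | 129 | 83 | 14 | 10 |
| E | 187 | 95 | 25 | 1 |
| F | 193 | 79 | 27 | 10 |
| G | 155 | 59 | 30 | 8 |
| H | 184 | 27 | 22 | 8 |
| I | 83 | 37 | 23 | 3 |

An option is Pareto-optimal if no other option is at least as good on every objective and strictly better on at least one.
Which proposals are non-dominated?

A: not dominated.
B: dominated by E (cost 187≤194, benefit score 95≥50, time 25≤26, risk 1≤4).
C: not dominated (best time).
D: not dominated.
E: not dominated (best benefit score).
F: dominated by D (cost 129≤193, benefit score 83≥79, time 14≤27, risk 10≤10).
G: dominated by C (cost 134≤155, benefit score 72≥59, time 7≤30, risk 7≤8).
H: dominated by A (cost 115≤184, benefit score 29≥27, time 9≤22, risk 1≤8).
I: not dominated (best cost).

A, C, D, E, I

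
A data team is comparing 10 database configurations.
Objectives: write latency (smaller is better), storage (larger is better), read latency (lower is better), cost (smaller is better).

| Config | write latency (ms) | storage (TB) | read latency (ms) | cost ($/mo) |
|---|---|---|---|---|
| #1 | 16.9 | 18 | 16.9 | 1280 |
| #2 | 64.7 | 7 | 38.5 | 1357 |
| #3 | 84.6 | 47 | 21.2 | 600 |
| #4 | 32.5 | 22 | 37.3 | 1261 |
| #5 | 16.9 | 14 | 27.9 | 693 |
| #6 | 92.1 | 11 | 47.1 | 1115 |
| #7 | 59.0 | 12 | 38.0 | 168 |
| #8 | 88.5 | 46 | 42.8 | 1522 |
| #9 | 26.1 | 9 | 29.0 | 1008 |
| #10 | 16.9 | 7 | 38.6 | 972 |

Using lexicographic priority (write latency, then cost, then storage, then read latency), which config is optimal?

First minimize write latency: best is 16.9, kept {#1, #5, #10}.
Then minimize cost: best is 693, kept {#5}.

#5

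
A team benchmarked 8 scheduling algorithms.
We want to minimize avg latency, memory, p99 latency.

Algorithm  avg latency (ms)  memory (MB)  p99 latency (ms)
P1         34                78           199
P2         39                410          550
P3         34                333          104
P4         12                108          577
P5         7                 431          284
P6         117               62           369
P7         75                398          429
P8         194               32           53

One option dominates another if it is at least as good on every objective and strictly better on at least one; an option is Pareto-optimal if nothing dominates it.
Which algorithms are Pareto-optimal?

P1, P3, P4, P5, P6, P8

P1: not dominated.
P2: dominated by P1 (avg latency 34≤39, memory 78≤410, p99 latency 199≤550).
P3: not dominated.
P4: not dominated.
P5: not dominated (best avg latency).
P6: not dominated.
P7: dominated by P1 (avg latency 34≤75, memory 78≤398, p99 latency 199≤429).
P8: not dominated (best memory).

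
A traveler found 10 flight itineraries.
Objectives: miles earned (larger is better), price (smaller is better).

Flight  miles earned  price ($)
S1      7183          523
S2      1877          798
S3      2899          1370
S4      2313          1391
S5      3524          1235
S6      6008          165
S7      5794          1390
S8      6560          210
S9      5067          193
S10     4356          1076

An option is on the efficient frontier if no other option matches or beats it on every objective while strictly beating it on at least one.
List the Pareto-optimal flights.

S1: not dominated (best miles earned).
S2: dominated by S1 (miles earned 7183≥1877, price 523≤798).
S3: dominated by S1 (miles earned 7183≥2899, price 523≤1370).
S4: dominated by S1 (miles earned 7183≥2313, price 523≤1391).
S5: dominated by S1 (miles earned 7183≥3524, price 523≤1235).
S6: not dominated (best price).
S7: dominated by S1 (miles earned 7183≥5794, price 523≤1390).
S8: not dominated.
S9: dominated by S6 (miles earned 6008≥5067, price 165≤193).
S10: dominated by S1 (miles earned 7183≥4356, price 523≤1076).

S1, S6, S8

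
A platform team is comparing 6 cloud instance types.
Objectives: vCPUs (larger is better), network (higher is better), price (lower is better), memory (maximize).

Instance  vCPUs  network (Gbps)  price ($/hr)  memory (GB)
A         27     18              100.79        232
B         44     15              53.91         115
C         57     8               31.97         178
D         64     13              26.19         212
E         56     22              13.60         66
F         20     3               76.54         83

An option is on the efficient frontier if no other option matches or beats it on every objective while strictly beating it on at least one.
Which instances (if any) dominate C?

D

D: vCPUs 64≥57, network 13≥8, price 26.19≤31.97, memory 212≥178 — dominates C.
Others (A, B, E, F) are each worse than C on at least one objective.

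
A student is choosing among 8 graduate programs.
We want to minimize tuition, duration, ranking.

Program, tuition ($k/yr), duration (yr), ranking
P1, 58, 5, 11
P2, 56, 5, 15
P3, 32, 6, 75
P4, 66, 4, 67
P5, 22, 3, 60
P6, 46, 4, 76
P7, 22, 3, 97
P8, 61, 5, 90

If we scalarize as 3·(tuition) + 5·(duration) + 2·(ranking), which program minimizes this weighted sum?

P5

P1: 3·58 + 5·5 + 2·11 = 221
P2: 3·56 + 5·5 + 2·15 = 223
P3: 3·32 + 5·6 + 2·75 = 276
P4: 3·66 + 5·4 + 2·67 = 352
P5: 3·22 + 5·3 + 2·60 = 201
P6: 3·46 + 5·4 + 2·76 = 310
P7: 3·22 + 5·3 + 2·97 = 275
P8: 3·61 + 5·5 + 2·90 = 388
Lowest: P5 at 201.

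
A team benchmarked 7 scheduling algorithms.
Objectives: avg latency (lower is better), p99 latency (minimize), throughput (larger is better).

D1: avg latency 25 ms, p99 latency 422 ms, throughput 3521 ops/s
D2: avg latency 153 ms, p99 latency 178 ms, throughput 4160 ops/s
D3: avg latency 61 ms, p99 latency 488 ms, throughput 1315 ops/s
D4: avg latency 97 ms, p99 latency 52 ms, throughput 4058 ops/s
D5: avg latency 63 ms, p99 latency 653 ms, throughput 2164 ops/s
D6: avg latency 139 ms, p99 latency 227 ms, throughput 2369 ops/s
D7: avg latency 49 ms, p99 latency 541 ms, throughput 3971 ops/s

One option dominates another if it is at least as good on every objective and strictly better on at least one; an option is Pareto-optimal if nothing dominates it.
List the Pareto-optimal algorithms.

D1: not dominated (best avg latency).
D2: not dominated (best throughput).
D3: dominated by D1 (avg latency 25≤61, p99 latency 422≤488, throughput 3521≥1315).
D4: not dominated (best p99 latency).
D5: dominated by D1 (avg latency 25≤63, p99 latency 422≤653, throughput 3521≥2164).
D6: dominated by D4 (avg latency 97≤139, p99 latency 52≤227, throughput 4058≥2369).
D7: not dominated.

D1, D2, D4, D7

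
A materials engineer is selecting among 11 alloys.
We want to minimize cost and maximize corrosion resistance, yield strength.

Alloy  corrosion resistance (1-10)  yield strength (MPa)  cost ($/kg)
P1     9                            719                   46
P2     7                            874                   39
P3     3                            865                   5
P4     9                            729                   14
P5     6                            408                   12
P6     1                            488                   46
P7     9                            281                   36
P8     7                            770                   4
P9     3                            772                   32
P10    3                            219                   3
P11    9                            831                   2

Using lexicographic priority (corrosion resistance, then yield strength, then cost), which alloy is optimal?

First maximize corrosion resistance: best is 9, kept {P1, P4, P7, P11}.
Then maximize yield strength: best is 831, kept {P11}.

P11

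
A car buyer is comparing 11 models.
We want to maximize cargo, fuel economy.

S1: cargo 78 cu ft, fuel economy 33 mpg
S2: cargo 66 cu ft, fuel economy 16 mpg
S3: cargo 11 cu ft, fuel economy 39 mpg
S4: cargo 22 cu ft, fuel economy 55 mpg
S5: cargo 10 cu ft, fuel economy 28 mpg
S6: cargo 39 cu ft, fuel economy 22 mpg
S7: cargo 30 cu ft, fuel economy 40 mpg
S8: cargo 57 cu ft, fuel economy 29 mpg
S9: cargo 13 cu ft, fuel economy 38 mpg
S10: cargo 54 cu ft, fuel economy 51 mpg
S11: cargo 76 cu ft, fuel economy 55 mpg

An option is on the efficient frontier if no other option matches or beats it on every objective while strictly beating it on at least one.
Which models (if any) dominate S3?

S4, S7, S10, S11

S4: cargo 22≥11, fuel economy 55≥39 — dominates S3.
S7: cargo 30≥11, fuel economy 40≥39 — dominates S3.
S10: cargo 54≥11, fuel economy 51≥39 — dominates S3.
S11: cargo 76≥11, fuel economy 55≥39 — dominates S3.
Others (S1, S2, S5, S6, S8, S9) are each worse than S3 on at least one objective.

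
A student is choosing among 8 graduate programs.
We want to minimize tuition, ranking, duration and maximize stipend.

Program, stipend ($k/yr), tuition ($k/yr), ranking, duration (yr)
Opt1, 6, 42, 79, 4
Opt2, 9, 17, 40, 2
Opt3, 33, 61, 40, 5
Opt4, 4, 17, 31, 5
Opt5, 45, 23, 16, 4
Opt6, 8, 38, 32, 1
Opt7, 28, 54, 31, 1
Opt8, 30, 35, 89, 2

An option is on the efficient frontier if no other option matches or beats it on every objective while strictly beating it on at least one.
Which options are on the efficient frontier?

Opt1: dominated by Opt2 (stipend 9≥6, tuition 17≤42, ranking 40≤79, duration 2≤4).
Opt2: not dominated.
Opt3: dominated by Opt5 (stipend 45≥33, tuition 23≤61, ranking 16≤40, duration 4≤5).
Opt4: not dominated.
Opt5: not dominated (best stipend).
Opt6: not dominated.
Opt7: not dominated.
Opt8: not dominated.

Opt2, Opt4, Opt5, Opt6, Opt7, Opt8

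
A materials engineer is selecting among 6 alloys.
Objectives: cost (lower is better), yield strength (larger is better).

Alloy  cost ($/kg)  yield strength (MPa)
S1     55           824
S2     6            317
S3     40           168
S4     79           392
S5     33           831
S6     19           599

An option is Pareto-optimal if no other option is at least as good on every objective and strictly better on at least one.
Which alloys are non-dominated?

S1: dominated by S5 (cost 33≤55, yield strength 831≥824).
S2: not dominated (best cost).
S3: dominated by S2 (cost 6≤40, yield strength 317≥168).
S4: dominated by S1 (cost 55≤79, yield strength 824≥392).
S5: not dominated (best yield strength).
S6: not dominated.

S2, S5, S6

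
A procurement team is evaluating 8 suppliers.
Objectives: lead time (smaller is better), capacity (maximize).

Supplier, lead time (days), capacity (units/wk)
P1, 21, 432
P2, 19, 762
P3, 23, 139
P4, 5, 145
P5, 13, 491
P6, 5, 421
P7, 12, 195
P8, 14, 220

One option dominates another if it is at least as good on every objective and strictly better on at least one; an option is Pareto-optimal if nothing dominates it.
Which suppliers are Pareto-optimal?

P1: dominated by P2 (lead time 19≤21, capacity 762≥432).
P2: not dominated (best capacity).
P3: dominated by P1 (lead time 21≤23, capacity 432≥139).
P4: dominated by P6 (lead time 5≤5, capacity 421≥145).
P5: not dominated.
P6: not dominated.
P7: dominated by P6 (lead time 5≤12, capacity 421≥195).
P8: dominated by P5 (lead time 13≤14, capacity 491≥220).

P2, P5, P6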